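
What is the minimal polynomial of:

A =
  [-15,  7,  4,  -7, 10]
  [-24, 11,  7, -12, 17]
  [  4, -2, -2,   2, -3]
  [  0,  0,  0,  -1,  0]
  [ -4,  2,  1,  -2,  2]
x^3 + 3*x^2 + 3*x + 1

The characteristic polynomial is χ_A(x) = (x + 1)^5, so the eigenvalues are known. The minimal polynomial is
  m_A(x) = Π_λ (x − λ)^{k_λ}
where k_λ is the size of the *largest* Jordan block for λ (equivalently, the smallest k with (A − λI)^k v = 0 for every generalised eigenvector v of λ).

  λ = -1: largest Jordan block has size 3, contributing (x + 1)^3

So m_A(x) = (x + 1)^3 = x^3 + 3*x^2 + 3*x + 1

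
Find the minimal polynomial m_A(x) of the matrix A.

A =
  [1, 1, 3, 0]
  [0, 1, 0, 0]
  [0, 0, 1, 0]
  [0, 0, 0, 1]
x^2 - 2*x + 1

The characteristic polynomial is χ_A(x) = (x - 1)^4, so the eigenvalues are known. The minimal polynomial is
  m_A(x) = Π_λ (x − λ)^{k_λ}
where k_λ is the size of the *largest* Jordan block for λ (equivalently, the smallest k with (A − λI)^k v = 0 for every generalised eigenvector v of λ).

  λ = 1: largest Jordan block has size 2, contributing (x − 1)^2

So m_A(x) = (x - 1)^2 = x^2 - 2*x + 1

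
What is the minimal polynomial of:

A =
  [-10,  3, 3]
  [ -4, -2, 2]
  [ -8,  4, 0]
x^2 + 8*x + 16

The characteristic polynomial is χ_A(x) = (x + 4)^3, so the eigenvalues are known. The minimal polynomial is
  m_A(x) = Π_λ (x − λ)^{k_λ}
where k_λ is the size of the *largest* Jordan block for λ (equivalently, the smallest k with (A − λI)^k v = 0 for every generalised eigenvector v of λ).

  λ = -4: largest Jordan block has size 2, contributing (x + 4)^2

So m_A(x) = (x + 4)^2 = x^2 + 8*x + 16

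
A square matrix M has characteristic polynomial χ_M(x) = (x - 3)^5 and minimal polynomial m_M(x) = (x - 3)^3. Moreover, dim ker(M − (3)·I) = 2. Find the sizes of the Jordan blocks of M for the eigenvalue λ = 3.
Block sizes for λ = 3: [3, 2]

Step 1 — from the characteristic polynomial, algebraic multiplicity of λ = 3 is 5. From dim ker(M − (3)·I) = 2, there are exactly 2 Jordan blocks for λ = 3.
Step 2 — from the minimal polynomial, the factor (x − 3)^3 tells us the largest block for λ = 3 has size 3.
Step 3 — with total size 5, 2 blocks, and largest block 3, the block sizes (in nonincreasing order) are [3, 2].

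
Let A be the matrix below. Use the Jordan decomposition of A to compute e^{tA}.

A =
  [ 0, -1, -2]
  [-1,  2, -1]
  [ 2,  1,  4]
e^{tA} =
  [t^2*exp(2*t)/2 - 2*t*exp(2*t) + exp(2*t), -t*exp(2*t), t^2*exp(2*t)/2 - 2*t*exp(2*t)]
  [-t*exp(2*t), exp(2*t), -t*exp(2*t)]
  [-t^2*exp(2*t)/2 + 2*t*exp(2*t), t*exp(2*t), -t^2*exp(2*t)/2 + 2*t*exp(2*t) + exp(2*t)]

Strategy: write A = P · J · P⁻¹ where J is a Jordan canonical form, so e^{tA} = P · e^{tJ} · P⁻¹, and e^{tJ} can be computed block-by-block.

A has Jordan form
J =
  [2, 1, 0]
  [0, 2, 1]
  [0, 0, 2]
(up to reordering of blocks).

Per-block formulas:
  For a 3×3 Jordan block J_3(2): exp(t · J_3(2)) = e^(2t)·(I + t·N + (t^2/2)·N^2), where N is the 3×3 nilpotent shift.

After assembling e^{tJ} and conjugating by P, we get:

e^{tA} =
  [t^2*exp(2*t)/2 - 2*t*exp(2*t) + exp(2*t), -t*exp(2*t), t^2*exp(2*t)/2 - 2*t*exp(2*t)]
  [-t*exp(2*t), exp(2*t), -t*exp(2*t)]
  [-t^2*exp(2*t)/2 + 2*t*exp(2*t), t*exp(2*t), -t^2*exp(2*t)/2 + 2*t*exp(2*t) + exp(2*t)]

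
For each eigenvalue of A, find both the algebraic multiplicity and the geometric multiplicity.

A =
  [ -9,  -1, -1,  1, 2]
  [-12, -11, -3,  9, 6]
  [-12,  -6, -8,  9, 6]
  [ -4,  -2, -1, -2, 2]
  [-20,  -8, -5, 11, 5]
λ = -5: alg = 5, geom = 3

Step 1 — factor the characteristic polynomial to read off the algebraic multiplicities:
  χ_A(x) = (x + 5)^5

Step 2 — compute geometric multiplicities via the rank-nullity identity g(λ) = n − rank(A − λI):
  rank(A − (-5)·I) = 2, so dim ker(A − (-5)·I) = n − 2 = 3

Summary:
  λ = -5: algebraic multiplicity = 5, geometric multiplicity = 3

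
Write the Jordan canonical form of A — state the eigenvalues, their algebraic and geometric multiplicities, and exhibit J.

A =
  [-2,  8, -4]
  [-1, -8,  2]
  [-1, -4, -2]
J_2(-4) ⊕ J_1(-4)

The characteristic polynomial is
  det(x·I − A) = x^3 + 12*x^2 + 48*x + 64 = (x + 4)^3

Eigenvalues and multiplicities (the geometric multiplicity of λ is n − rank(A − λI), which equals the number of Jordan blocks for λ):
  λ = -4: algebraic multiplicity = 3, geometric multiplicity = 2

Determining the block sizes for each eigenvalue:
  λ = -4: 2 blocks summing to 3 forces exactly one block of size 2 and the rest size 1 → block sizes [2, 1]

Assembling the blocks gives a Jordan form
J =
  [-4,  1,  0]
  [ 0, -4,  0]
  [ 0,  0, -4]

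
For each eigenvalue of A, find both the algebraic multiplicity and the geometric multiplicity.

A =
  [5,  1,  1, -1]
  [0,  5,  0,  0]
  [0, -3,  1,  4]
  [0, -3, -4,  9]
λ = 5: alg = 4, geom = 2

Step 1 — factor the characteristic polynomial to read off the algebraic multiplicities:
  χ_A(x) = (x - 5)^4

Step 2 — compute geometric multiplicities via the rank-nullity identity g(λ) = n − rank(A − λI):
  rank(A − (5)·I) = 2, so dim ker(A − (5)·I) = n − 2 = 2

Summary:
  λ = 5: algebraic multiplicity = 4, geometric multiplicity = 2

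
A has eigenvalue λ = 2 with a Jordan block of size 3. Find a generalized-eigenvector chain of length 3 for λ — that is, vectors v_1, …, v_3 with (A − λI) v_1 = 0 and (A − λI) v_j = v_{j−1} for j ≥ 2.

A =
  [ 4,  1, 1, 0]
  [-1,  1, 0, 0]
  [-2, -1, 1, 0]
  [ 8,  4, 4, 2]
A Jordan chain for λ = 2 of length 3:
v_1 = (1, -1, -1, 4)ᵀ
v_2 = (2, -1, -2, 8)ᵀ
v_3 = (1, 0, 0, 0)ᵀ

Let N = A − (2)·I. We want v_3 with N^3 v_3 = 0 but N^2 v_3 ≠ 0; then v_{j-1} := N · v_j for j = 3, …, 2.

Pick v_3 = (1, 0, 0, 0)ᵀ.
Then v_2 = N · v_3 = (2, -1, -2, 8)ᵀ.
Then v_1 = N · v_2 = (1, -1, -1, 4)ᵀ.

Sanity check: (A − (2)·I) v_1 = (0, 0, 0, 0)ᵀ = 0. ✓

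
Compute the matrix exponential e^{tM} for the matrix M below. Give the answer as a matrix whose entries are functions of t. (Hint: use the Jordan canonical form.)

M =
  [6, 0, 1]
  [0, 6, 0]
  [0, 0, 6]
e^{tM} =
  [exp(6*t), 0, t*exp(6*t)]
  [0, exp(6*t), 0]
  [0, 0, exp(6*t)]

Strategy: write M = P · J · P⁻¹ where J is a Jordan canonical form, so e^{tM} = P · e^{tJ} · P⁻¹, and e^{tJ} can be computed block-by-block.

M has Jordan form
J =
  [6, 1, 0]
  [0, 6, 0]
  [0, 0, 6]
(up to reordering of blocks).

Per-block formulas:
  For a 1×1 block at λ = 6: exp(t · [6]) = [e^(6t)].
  For a 2×2 Jordan block J_2(6): exp(t · J_2(6)) = e^(6t)·(I + t·N), where N is the 2×2 nilpotent shift.

After assembling e^{tJ} and conjugating by P, we get:

e^{tM} =
  [exp(6*t), 0, t*exp(6*t)]
  [0, exp(6*t), 0]
  [0, 0, exp(6*t)]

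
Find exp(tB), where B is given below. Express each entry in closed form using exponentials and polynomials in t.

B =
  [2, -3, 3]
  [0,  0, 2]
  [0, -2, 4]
e^{tB} =
  [exp(2*t), -3*t*exp(2*t), 3*t*exp(2*t)]
  [0, -2*t*exp(2*t) + exp(2*t), 2*t*exp(2*t)]
  [0, -2*t*exp(2*t), 2*t*exp(2*t) + exp(2*t)]

Strategy: write B = P · J · P⁻¹ where J is a Jordan canonical form, so e^{tB} = P · e^{tJ} · P⁻¹, and e^{tJ} can be computed block-by-block.

B has Jordan form
J =
  [2, 1, 0]
  [0, 2, 0]
  [0, 0, 2]
(up to reordering of blocks).

Per-block formulas:
  For a 1×1 block at λ = 2: exp(t · [2]) = [e^(2t)].
  For a 2×2 Jordan block J_2(2): exp(t · J_2(2)) = e^(2t)·(I + t·N), where N is the 2×2 nilpotent shift.

After assembling e^{tJ} and conjugating by P, we get:

e^{tB} =
  [exp(2*t), -3*t*exp(2*t), 3*t*exp(2*t)]
  [0, -2*t*exp(2*t) + exp(2*t), 2*t*exp(2*t)]
  [0, -2*t*exp(2*t), 2*t*exp(2*t) + exp(2*t)]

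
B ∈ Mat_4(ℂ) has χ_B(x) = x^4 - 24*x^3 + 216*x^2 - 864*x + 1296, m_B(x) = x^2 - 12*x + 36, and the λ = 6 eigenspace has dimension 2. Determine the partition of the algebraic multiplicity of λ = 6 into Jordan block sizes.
Block sizes for λ = 6: [2, 2]

Step 1 — from the characteristic polynomial, algebraic multiplicity of λ = 6 is 4. From dim ker(B − (6)·I) = 2, there are exactly 2 Jordan blocks for λ = 6.
Step 2 — from the minimal polynomial, the factor (x − 6)^2 tells us the largest block for λ = 6 has size 2.
Step 3 — with total size 4, 2 blocks, and largest block 2, the block sizes (in nonincreasing order) are [2, 2].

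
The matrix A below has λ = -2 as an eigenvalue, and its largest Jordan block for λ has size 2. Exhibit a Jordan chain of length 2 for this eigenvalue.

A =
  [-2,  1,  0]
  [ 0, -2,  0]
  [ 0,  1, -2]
A Jordan chain for λ = -2 of length 2:
v_1 = (1, 0, 1)ᵀ
v_2 = (0, 1, 0)ᵀ

Let N = A − (-2)·I. We want v_2 with N^2 v_2 = 0 but N^1 v_2 ≠ 0; then v_{j-1} := N · v_j for j = 2, …, 2.

Pick v_2 = (0, 1, 0)ᵀ.
Then v_1 = N · v_2 = (1, 0, 1)ᵀ.

Sanity check: (A − (-2)·I) v_1 = (0, 0, 0)ᵀ = 0. ✓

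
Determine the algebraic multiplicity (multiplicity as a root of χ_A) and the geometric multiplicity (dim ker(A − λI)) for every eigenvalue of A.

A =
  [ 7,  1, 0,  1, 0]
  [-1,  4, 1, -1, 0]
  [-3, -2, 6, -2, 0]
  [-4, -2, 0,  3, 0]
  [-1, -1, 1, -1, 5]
λ = 5: alg = 5, geom = 3

Step 1 — factor the characteristic polynomial to read off the algebraic multiplicities:
  χ_A(x) = (x - 5)^5

Step 2 — compute geometric multiplicities via the rank-nullity identity g(λ) = n − rank(A − λI):
  rank(A − (5)·I) = 2, so dim ker(A − (5)·I) = n − 2 = 3

Summary:
  λ = 5: algebraic multiplicity = 5, geometric multiplicity = 3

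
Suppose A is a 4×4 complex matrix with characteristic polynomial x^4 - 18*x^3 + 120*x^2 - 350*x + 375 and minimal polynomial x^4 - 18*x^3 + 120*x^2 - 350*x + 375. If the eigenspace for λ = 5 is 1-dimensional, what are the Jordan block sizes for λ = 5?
Block sizes for λ = 5: [3]

Step 1 — from the characteristic polynomial, algebraic multiplicity of λ = 5 is 3. From dim ker(A − (5)·I) = 1, there are exactly 1 Jordan blocks for λ = 5.
Step 2 — from the minimal polynomial, the factor (x − 5)^3 tells us the largest block for λ = 5 has size 3.
Step 3 — with total size 3, 1 blocks, and largest block 3, the block sizes (in nonincreasing order) are [3].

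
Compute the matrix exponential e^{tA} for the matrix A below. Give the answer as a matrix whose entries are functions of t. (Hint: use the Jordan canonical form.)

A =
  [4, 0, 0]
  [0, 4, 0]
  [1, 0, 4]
e^{tA} =
  [exp(4*t), 0, 0]
  [0, exp(4*t), 0]
  [t*exp(4*t), 0, exp(4*t)]

Strategy: write A = P · J · P⁻¹ where J is a Jordan canonical form, so e^{tA} = P · e^{tJ} · P⁻¹, and e^{tJ} can be computed block-by-block.

A has Jordan form
J =
  [4, 1, 0]
  [0, 4, 0]
  [0, 0, 4]
(up to reordering of blocks).

Per-block formulas:
  For a 1×1 block at λ = 4: exp(t · [4]) = [e^(4t)].
  For a 2×2 Jordan block J_2(4): exp(t · J_2(4)) = e^(4t)·(I + t·N), where N is the 2×2 nilpotent shift.

After assembling e^{tJ} and conjugating by P, we get:

e^{tA} =
  [exp(4*t), 0, 0]
  [0, exp(4*t), 0]
  [t*exp(4*t), 0, exp(4*t)]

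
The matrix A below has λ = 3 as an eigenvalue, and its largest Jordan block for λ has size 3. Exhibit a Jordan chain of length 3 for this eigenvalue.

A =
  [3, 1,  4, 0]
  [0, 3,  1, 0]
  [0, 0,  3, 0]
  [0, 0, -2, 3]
A Jordan chain for λ = 3 of length 3:
v_1 = (1, 0, 0, 0)ᵀ
v_2 = (4, 1, 0, -2)ᵀ
v_3 = (0, 0, 1, 0)ᵀ

Let N = A − (3)·I. We want v_3 with N^3 v_3 = 0 but N^2 v_3 ≠ 0; then v_{j-1} := N · v_j for j = 3, …, 2.

Pick v_3 = (0, 0, 1, 0)ᵀ.
Then v_2 = N · v_3 = (4, 1, 0, -2)ᵀ.
Then v_1 = N · v_2 = (1, 0, 0, 0)ᵀ.

Sanity check: (A − (3)·I) v_1 = (0, 0, 0, 0)ᵀ = 0. ✓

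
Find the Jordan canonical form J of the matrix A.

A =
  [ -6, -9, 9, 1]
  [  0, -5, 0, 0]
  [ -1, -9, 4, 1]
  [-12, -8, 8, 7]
J_1(-5) ⊕ J_1(-5) ⊕ J_2(5)

The characteristic polynomial is
  det(x·I − A) = x^4 - 50*x^2 + 625 = (x - 5)^2*(x + 5)^2

Eigenvalues and multiplicities (the geometric multiplicity of λ is n − rank(A − λI), which equals the number of Jordan blocks for λ):
  λ = -5: algebraic multiplicity = 2, geometric multiplicity = 2
  λ = 5: algebraic multiplicity = 2, geometric multiplicity = 1

Determining the block sizes for each eigenvalue:
  λ = -5: gm = am = 2, so every block has size 1 → block sizes [1, 1]
  λ = 5: one block (gm = 1), so the single block has size am = 2 → block sizes [2]

Assembling the blocks gives a Jordan form
J =
  [-5,  0, 0, 0]
  [ 0, -5, 0, 0]
  [ 0,  0, 5, 1]
  [ 0,  0, 0, 5]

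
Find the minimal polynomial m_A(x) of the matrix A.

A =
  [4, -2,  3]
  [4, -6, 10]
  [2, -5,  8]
x^3 - 6*x^2 + 12*x - 8

The characteristic polynomial is χ_A(x) = (x - 2)^3, so the eigenvalues are known. The minimal polynomial is
  m_A(x) = Π_λ (x − λ)^{k_λ}
where k_λ is the size of the *largest* Jordan block for λ (equivalently, the smallest k with (A − λI)^k v = 0 for every generalised eigenvector v of λ).

  λ = 2: largest Jordan block has size 3, contributing (x − 2)^3

So m_A(x) = (x - 2)^3 = x^3 - 6*x^2 + 12*x - 8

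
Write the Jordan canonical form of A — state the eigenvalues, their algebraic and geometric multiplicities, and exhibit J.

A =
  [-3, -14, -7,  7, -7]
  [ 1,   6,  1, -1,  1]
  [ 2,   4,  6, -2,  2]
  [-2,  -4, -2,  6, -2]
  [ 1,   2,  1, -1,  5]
J_2(4) ⊕ J_1(4) ⊕ J_1(4) ⊕ J_1(4)

The characteristic polynomial is
  det(x·I − A) = x^5 - 20*x^4 + 160*x^3 - 640*x^2 + 1280*x - 1024 = (x - 4)^5

Eigenvalues and multiplicities (the geometric multiplicity of λ is n − rank(A − λI), which equals the number of Jordan blocks for λ):
  λ = 4: algebraic multiplicity = 5, geometric multiplicity = 4

Determining the block sizes for each eigenvalue:
  λ = 4: 4 blocks summing to 5 forces exactly one block of size 2 and the rest size 1 → block sizes [2, 1, 1, 1]

Assembling the blocks gives a Jordan form
J =
  [4, 1, 0, 0, 0]
  [0, 4, 0, 0, 0]
  [0, 0, 4, 0, 0]
  [0, 0, 0, 4, 0]
  [0, 0, 0, 0, 4]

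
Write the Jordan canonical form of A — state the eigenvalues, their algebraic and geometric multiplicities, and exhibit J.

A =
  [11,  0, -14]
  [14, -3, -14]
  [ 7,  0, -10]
J_1(-3) ⊕ J_1(-3) ⊕ J_1(4)

The characteristic polynomial is
  det(x·I − A) = x^3 + 2*x^2 - 15*x - 36 = (x - 4)*(x + 3)^2

Eigenvalues and multiplicities (the geometric multiplicity of λ is n − rank(A − λI), which equals the number of Jordan blocks for λ):
  λ = -3: algebraic multiplicity = 2, geometric multiplicity = 2
  λ = 4: algebraic multiplicity = 1, geometric multiplicity = 1

Determining the block sizes for each eigenvalue:
  λ = -3: gm = am = 2, so every block has size 1 → block sizes [1, 1]
  λ = 4: one block (gm = 1), so the single block has size am = 1 → block sizes [1]

Assembling the blocks gives a Jordan form
J =
  [-3,  0, 0]
  [ 0, -3, 0]
  [ 0,  0, 4]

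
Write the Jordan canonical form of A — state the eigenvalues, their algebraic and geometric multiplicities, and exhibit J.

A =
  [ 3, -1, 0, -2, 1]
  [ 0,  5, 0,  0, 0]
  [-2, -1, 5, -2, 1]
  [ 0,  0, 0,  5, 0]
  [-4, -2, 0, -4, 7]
J_2(5) ⊕ J_1(5) ⊕ J_1(5) ⊕ J_1(5)

The characteristic polynomial is
  det(x·I − A) = x^5 - 25*x^4 + 250*x^3 - 1250*x^2 + 3125*x - 3125 = (x - 5)^5

Eigenvalues and multiplicities (the geometric multiplicity of λ is n − rank(A − λI), which equals the number of Jordan blocks for λ):
  λ = 5: algebraic multiplicity = 5, geometric multiplicity = 4

Determining the block sizes for each eigenvalue:
  λ = 5: 4 blocks summing to 5 forces exactly one block of size 2 and the rest size 1 → block sizes [2, 1, 1, 1]

Assembling the blocks gives a Jordan form
J =
  [5, 1, 0, 0, 0]
  [0, 5, 0, 0, 0]
  [0, 0, 5, 0, 0]
  [0, 0, 0, 5, 0]
  [0, 0, 0, 0, 5]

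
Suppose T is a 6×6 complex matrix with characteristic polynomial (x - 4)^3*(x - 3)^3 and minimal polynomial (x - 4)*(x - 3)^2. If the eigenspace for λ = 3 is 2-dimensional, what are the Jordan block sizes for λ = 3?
Block sizes for λ = 3: [2, 1]

Step 1 — from the characteristic polynomial, algebraic multiplicity of λ = 3 is 3. From dim ker(T − (3)·I) = 2, there are exactly 2 Jordan blocks for λ = 3.
Step 2 — from the minimal polynomial, the factor (x − 3)^2 tells us the largest block for λ = 3 has size 2.
Step 3 — with total size 3, 2 blocks, and largest block 2, the block sizes (in nonincreasing order) are [2, 1].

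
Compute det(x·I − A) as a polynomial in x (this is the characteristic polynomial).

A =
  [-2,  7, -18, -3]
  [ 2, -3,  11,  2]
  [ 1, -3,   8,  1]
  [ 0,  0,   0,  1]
x^4 - 4*x^3 + 6*x^2 - 4*x + 1

Expanding det(x·I − A) (e.g. by cofactor expansion or by noting that A is similar to its Jordan form J, which has the same characteristic polynomial as A) gives
  χ_A(x) = x^4 - 4*x^3 + 6*x^2 - 4*x + 1
which factors as (x - 1)^4. The eigenvalues (with algebraic multiplicities) are λ = 1 with multiplicity 4.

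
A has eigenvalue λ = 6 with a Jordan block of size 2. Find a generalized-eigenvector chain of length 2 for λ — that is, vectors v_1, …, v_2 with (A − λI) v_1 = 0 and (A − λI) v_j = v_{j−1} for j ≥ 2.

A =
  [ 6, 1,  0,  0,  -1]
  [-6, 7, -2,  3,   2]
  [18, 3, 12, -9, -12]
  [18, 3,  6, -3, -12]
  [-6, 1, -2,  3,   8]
A Jordan chain for λ = 6 of length 2:
v_1 = (0, -6, 18, 18, -6)ᵀ
v_2 = (1, 0, 0, 0, 0)ᵀ

Let N = A − (6)·I. We want v_2 with N^2 v_2 = 0 but N^1 v_2 ≠ 0; then v_{j-1} := N · v_j for j = 2, …, 2.

Pick v_2 = (1, 0, 0, 0, 0)ᵀ.
Then v_1 = N · v_2 = (0, -6, 18, 18, -6)ᵀ.

Sanity check: (A − (6)·I) v_1 = (0, 0, 0, 0, 0)ᵀ = 0. ✓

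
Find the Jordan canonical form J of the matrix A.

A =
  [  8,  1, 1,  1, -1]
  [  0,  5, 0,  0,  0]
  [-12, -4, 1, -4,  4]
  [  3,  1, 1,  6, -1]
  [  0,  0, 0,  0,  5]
J_2(5) ⊕ J_1(5) ⊕ J_1(5) ⊕ J_1(5)

The characteristic polynomial is
  det(x·I − A) = x^5 - 25*x^4 + 250*x^3 - 1250*x^2 + 3125*x - 3125 = (x - 5)^5

Eigenvalues and multiplicities (the geometric multiplicity of λ is n − rank(A − λI), which equals the number of Jordan blocks for λ):
  λ = 5: algebraic multiplicity = 5, geometric multiplicity = 4

Determining the block sizes for each eigenvalue:
  λ = 5: 4 blocks summing to 5 forces exactly one block of size 2 and the rest size 1 → block sizes [2, 1, 1, 1]

Assembling the blocks gives a Jordan form
J =
  [5, 1, 0, 0, 0]
  [0, 5, 0, 0, 0]
  [0, 0, 5, 0, 0]
  [0, 0, 0, 5, 0]
  [0, 0, 0, 0, 5]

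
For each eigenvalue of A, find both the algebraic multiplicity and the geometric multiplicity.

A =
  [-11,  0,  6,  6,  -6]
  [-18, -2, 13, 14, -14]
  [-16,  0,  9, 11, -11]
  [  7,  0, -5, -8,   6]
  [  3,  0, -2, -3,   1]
λ = -3: alg = 1, geom = 1; λ = -2: alg = 4, geom = 2

Step 1 — factor the characteristic polynomial to read off the algebraic multiplicities:
  χ_A(x) = (x + 2)^4*(x + 3)

Step 2 — compute geometric multiplicities via the rank-nullity identity g(λ) = n − rank(A − λI):
  rank(A − (-3)·I) = 4, so dim ker(A − (-3)·I) = n − 4 = 1
  rank(A − (-2)·I) = 3, so dim ker(A − (-2)·I) = n − 3 = 2

Summary:
  λ = -3: algebraic multiplicity = 1, geometric multiplicity = 1
  λ = -2: algebraic multiplicity = 4, geometric multiplicity = 2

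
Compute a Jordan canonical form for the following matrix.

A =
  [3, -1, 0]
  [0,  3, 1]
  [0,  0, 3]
J_3(3)

The characteristic polynomial is
  det(x·I − A) = x^3 - 9*x^2 + 27*x - 27 = (x - 3)^3

Eigenvalues and multiplicities (the geometric multiplicity of λ is n − rank(A − λI), which equals the number of Jordan blocks for λ):
  λ = 3: algebraic multiplicity = 3, geometric multiplicity = 1

Determining the block sizes for each eigenvalue:
  λ = 3: one block (gm = 1), so the single block has size am = 3 → block sizes [3]

Assembling the blocks gives a Jordan form
J =
  [3, 1, 0]
  [0, 3, 1]
  [0, 0, 3]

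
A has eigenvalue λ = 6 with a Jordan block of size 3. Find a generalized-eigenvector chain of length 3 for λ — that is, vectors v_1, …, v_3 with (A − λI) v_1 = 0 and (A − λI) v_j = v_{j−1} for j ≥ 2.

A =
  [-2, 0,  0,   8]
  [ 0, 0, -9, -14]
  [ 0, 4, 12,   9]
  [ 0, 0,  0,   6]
A Jordan chain for λ = 6 of length 3:
v_1 = (0, 3, -2, 0)ᵀ
v_2 = (0, -14, 9, 0)ᵀ
v_3 = (1, 0, 0, 1)ᵀ

Let N = A − (6)·I. We want v_3 with N^3 v_3 = 0 but N^2 v_3 ≠ 0; then v_{j-1} := N · v_j for j = 3, …, 2.

Pick v_3 = (1, 0, 0, 1)ᵀ.
Then v_2 = N · v_3 = (0, -14, 9, 0)ᵀ.
Then v_1 = N · v_2 = (0, 3, -2, 0)ᵀ.

Sanity check: (A − (6)·I) v_1 = (0, 0, 0, 0)ᵀ = 0. ✓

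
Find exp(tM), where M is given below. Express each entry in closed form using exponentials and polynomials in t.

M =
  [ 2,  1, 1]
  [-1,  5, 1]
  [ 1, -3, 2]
e^{tM} =
  [t^2*exp(3*t)/2 - t*exp(3*t) + exp(3*t), -t^2*exp(3*t) + t*exp(3*t), -t^2*exp(3*t)/2 + t*exp(3*t)]
  [-t*exp(3*t), 2*t*exp(3*t) + exp(3*t), t*exp(3*t)]
  [t^2*exp(3*t)/2 + t*exp(3*t), -t^2*exp(3*t) - 3*t*exp(3*t), -t^2*exp(3*t)/2 - t*exp(3*t) + exp(3*t)]

Strategy: write M = P · J · P⁻¹ where J is a Jordan canonical form, so e^{tM} = P · e^{tJ} · P⁻¹, and e^{tJ} can be computed block-by-block.

M has Jordan form
J =
  [3, 1, 0]
  [0, 3, 1]
  [0, 0, 3]
(up to reordering of blocks).

Per-block formulas:
  For a 3×3 Jordan block J_3(3): exp(t · J_3(3)) = e^(3t)·(I + t·N + (t^2/2)·N^2), where N is the 3×3 nilpotent shift.

After assembling e^{tJ} and conjugating by P, we get:

e^{tM} =
  [t^2*exp(3*t)/2 - t*exp(3*t) + exp(3*t), -t^2*exp(3*t) + t*exp(3*t), -t^2*exp(3*t)/2 + t*exp(3*t)]
  [-t*exp(3*t), 2*t*exp(3*t) + exp(3*t), t*exp(3*t)]
  [t^2*exp(3*t)/2 + t*exp(3*t), -t^2*exp(3*t) - 3*t*exp(3*t), -t^2*exp(3*t)/2 - t*exp(3*t) + exp(3*t)]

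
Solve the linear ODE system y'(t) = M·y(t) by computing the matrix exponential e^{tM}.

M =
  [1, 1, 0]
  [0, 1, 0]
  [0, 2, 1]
e^{tM} =
  [exp(t), t*exp(t), 0]
  [0, exp(t), 0]
  [0, 2*t*exp(t), exp(t)]

Strategy: write M = P · J · P⁻¹ where J is a Jordan canonical form, so e^{tM} = P · e^{tJ} · P⁻¹, and e^{tJ} can be computed block-by-block.

M has Jordan form
J =
  [1, 1, 0]
  [0, 1, 0]
  [0, 0, 1]
(up to reordering of blocks).

Per-block formulas:
  For a 2×2 Jordan block J_2(1): exp(t · J_2(1)) = e^(1t)·(I + t·N), where N is the 2×2 nilpotent shift.
  For a 1×1 block at λ = 1: exp(t · [1]) = [e^(1t)].

After assembling e^{tJ} and conjugating by P, we get:

e^{tM} =
  [exp(t), t*exp(t), 0]
  [0, exp(t), 0]
  [0, 2*t*exp(t), exp(t)]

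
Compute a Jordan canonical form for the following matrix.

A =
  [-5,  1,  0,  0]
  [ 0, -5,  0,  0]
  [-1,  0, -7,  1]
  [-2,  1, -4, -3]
J_2(-5) ⊕ J_2(-5)

The characteristic polynomial is
  det(x·I − A) = x^4 + 20*x^3 + 150*x^2 + 500*x + 625 = (x + 5)^4

Eigenvalues and multiplicities (the geometric multiplicity of λ is n − rank(A − λI), which equals the number of Jordan blocks for λ):
  λ = -5: algebraic multiplicity = 4, geometric multiplicity = 2

Determining the block sizes for each eigenvalue:
  λ = -5: with am = 4 and gm = 2, the partition is not yet determined (e.g. several partitions of 4 into 2 parts exist). Let N = A − (-5)·I. Computing rank(N^1) = 2, rank(N^2) = 0; the number of blocks of size ≥ j is rank(N^{j−1}) − rank(N^j), giving [2, 2]. So we have 2 block(s) of size 2 → block sizes [2, 2]

Assembling the blocks gives a Jordan form
J =
  [-5,  1,  0,  0]
  [ 0, -5,  0,  0]
  [ 0,  0, -5,  1]
  [ 0,  0,  0, -5]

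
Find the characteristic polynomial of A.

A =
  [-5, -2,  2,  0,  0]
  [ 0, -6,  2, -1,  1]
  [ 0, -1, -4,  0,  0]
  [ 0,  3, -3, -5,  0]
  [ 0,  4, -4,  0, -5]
x^5 + 25*x^4 + 250*x^3 + 1250*x^2 + 3125*x + 3125

Expanding det(x·I − A) (e.g. by cofactor expansion or by noting that A is similar to its Jordan form J, which has the same characteristic polynomial as A) gives
  χ_A(x) = x^5 + 25*x^4 + 250*x^3 + 1250*x^2 + 3125*x + 3125
which factors as (x + 5)^5. The eigenvalues (with algebraic multiplicities) are λ = -5 with multiplicity 5.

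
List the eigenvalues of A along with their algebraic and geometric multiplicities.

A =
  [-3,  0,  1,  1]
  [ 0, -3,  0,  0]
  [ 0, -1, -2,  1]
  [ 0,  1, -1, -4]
λ = -3: alg = 4, geom = 2

Step 1 — factor the characteristic polynomial to read off the algebraic multiplicities:
  χ_A(x) = (x + 3)^4

Step 2 — compute geometric multiplicities via the rank-nullity identity g(λ) = n − rank(A − λI):
  rank(A − (-3)·I) = 2, so dim ker(A − (-3)·I) = n − 2 = 2

Summary:
  λ = -3: algebraic multiplicity = 4, geometric multiplicity = 2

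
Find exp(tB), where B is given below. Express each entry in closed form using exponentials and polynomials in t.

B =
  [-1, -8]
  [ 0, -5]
e^{tB} =
  [exp(-t), -2*exp(-t) + 2*exp(-5*t)]
  [0, exp(-5*t)]

Strategy: write B = P · J · P⁻¹ where J is a Jordan canonical form, so e^{tB} = P · e^{tJ} · P⁻¹, and e^{tJ} can be computed block-by-block.

B has Jordan form
J =
  [-5,  0]
  [ 0, -1]
(up to reordering of blocks).

Per-block formulas:
  For a 1×1 block at λ = -1: exp(t · [-1]) = [e^(-1t)].
  For a 1×1 block at λ = -5: exp(t · [-5]) = [e^(-5t)].

After assembling e^{tJ} and conjugating by P, we get:

e^{tB} =
  [exp(-t), -2*exp(-t) + 2*exp(-5*t)]
  [0, exp(-5*t)]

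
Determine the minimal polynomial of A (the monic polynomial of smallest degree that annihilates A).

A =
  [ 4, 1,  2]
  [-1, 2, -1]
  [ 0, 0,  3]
x^3 - 9*x^2 + 27*x - 27

The characteristic polynomial is χ_A(x) = (x - 3)^3, so the eigenvalues are known. The minimal polynomial is
  m_A(x) = Π_λ (x − λ)^{k_λ}
where k_λ is the size of the *largest* Jordan block for λ (equivalently, the smallest k with (A − λI)^k v = 0 for every generalised eigenvector v of λ).

  λ = 3: largest Jordan block has size 3, contributing (x − 3)^3

So m_A(x) = (x - 3)^3 = x^3 - 9*x^2 + 27*x - 27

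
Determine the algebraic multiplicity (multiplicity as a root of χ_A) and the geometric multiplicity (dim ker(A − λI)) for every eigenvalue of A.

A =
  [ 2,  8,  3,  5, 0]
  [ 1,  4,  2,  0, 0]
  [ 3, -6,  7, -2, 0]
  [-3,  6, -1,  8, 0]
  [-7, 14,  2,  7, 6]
λ = 3: alg = 1, geom = 1; λ = 6: alg = 4, geom = 2

Step 1 — factor the characteristic polynomial to read off the algebraic multiplicities:
  χ_A(x) = (x - 6)^4*(x - 3)

Step 2 — compute geometric multiplicities via the rank-nullity identity g(λ) = n − rank(A − λI):
  rank(A − (3)·I) = 4, so dim ker(A − (3)·I) = n − 4 = 1
  rank(A − (6)·I) = 3, so dim ker(A − (6)·I) = n − 3 = 2

Summary:
  λ = 3: algebraic multiplicity = 1, geometric multiplicity = 1
  λ = 6: algebraic multiplicity = 4, geometric multiplicity = 2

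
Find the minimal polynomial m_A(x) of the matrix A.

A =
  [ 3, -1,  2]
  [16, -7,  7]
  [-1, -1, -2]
x^3 + 6*x^2 + 12*x + 8

The characteristic polynomial is χ_A(x) = (x + 2)^3, so the eigenvalues are known. The minimal polynomial is
  m_A(x) = Π_λ (x − λ)^{k_λ}
where k_λ is the size of the *largest* Jordan block for λ (equivalently, the smallest k with (A − λI)^k v = 0 for every generalised eigenvector v of λ).

  λ = -2: largest Jordan block has size 3, contributing (x + 2)^3

So m_A(x) = (x + 2)^3 = x^3 + 6*x^2 + 12*x + 8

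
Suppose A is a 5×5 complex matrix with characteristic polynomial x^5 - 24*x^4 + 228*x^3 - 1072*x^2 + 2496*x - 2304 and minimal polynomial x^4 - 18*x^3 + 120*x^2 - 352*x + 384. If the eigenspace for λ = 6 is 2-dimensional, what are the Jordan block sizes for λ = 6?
Block sizes for λ = 6: [1, 1]

Step 1 — from the characteristic polynomial, algebraic multiplicity of λ = 6 is 2. From dim ker(A − (6)·I) = 2, there are exactly 2 Jordan blocks for λ = 6.
Step 2 — from the minimal polynomial, the factor (x − 6) tells us the largest block for λ = 6 has size 1.
Step 3 — with total size 2, 2 blocks, and largest block 1, the block sizes (in nonincreasing order) are [1, 1].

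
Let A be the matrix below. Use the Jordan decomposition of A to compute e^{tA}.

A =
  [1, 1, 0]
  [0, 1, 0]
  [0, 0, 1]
e^{tA} =
  [exp(t), t*exp(t), 0]
  [0, exp(t), 0]
  [0, 0, exp(t)]

Strategy: write A = P · J · P⁻¹ where J is a Jordan canonical form, so e^{tA} = P · e^{tJ} · P⁻¹, and e^{tJ} can be computed block-by-block.

A has Jordan form
J =
  [1, 1, 0]
  [0, 1, 0]
  [0, 0, 1]
(up to reordering of blocks).

Per-block formulas:
  For a 1×1 block at λ = 1: exp(t · [1]) = [e^(1t)].
  For a 2×2 Jordan block J_2(1): exp(t · J_2(1)) = e^(1t)·(I + t·N), where N is the 2×2 nilpotent shift.

After assembling e^{tJ} and conjugating by P, we get:

e^{tA} =
  [exp(t), t*exp(t), 0]
  [0, exp(t), 0]
  [0, 0, exp(t)]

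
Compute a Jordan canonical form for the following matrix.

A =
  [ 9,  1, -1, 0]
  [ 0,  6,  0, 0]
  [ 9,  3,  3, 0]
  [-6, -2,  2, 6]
J_2(6) ⊕ J_1(6) ⊕ J_1(6)

The characteristic polynomial is
  det(x·I − A) = x^4 - 24*x^3 + 216*x^2 - 864*x + 1296 = (x - 6)^4

Eigenvalues and multiplicities (the geometric multiplicity of λ is n − rank(A − λI), which equals the number of Jordan blocks for λ):
  λ = 6: algebraic multiplicity = 4, geometric multiplicity = 3

Determining the block sizes for each eigenvalue:
  λ = 6: 3 blocks summing to 4 forces exactly one block of size 2 and the rest size 1 → block sizes [2, 1, 1]

Assembling the blocks gives a Jordan form
J =
  [6, 1, 0, 0]
  [0, 6, 0, 0]
  [0, 0, 6, 0]
  [0, 0, 0, 6]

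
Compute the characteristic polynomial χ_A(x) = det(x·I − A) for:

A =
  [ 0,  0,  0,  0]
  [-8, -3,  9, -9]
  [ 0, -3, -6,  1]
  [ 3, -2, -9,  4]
x^4 + 5*x^3

Expanding det(x·I − A) (e.g. by cofactor expansion or by noting that A is similar to its Jordan form J, which has the same characteristic polynomial as A) gives
  χ_A(x) = x^4 + 5*x^3
which factors as x^3*(x + 5). The eigenvalues (with algebraic multiplicities) are λ = -5 with multiplicity 1, λ = 0 with multiplicity 3.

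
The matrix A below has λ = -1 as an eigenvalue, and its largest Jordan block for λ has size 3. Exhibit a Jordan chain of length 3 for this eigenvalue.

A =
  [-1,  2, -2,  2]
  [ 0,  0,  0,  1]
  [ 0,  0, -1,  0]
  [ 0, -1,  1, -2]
A Jordan chain for λ = -1 of length 3:
v_1 = (2, 1, 0, -1)ᵀ
v_2 = (-2, 0, 0, 1)ᵀ
v_3 = (0, 0, 1, 0)ᵀ

Let N = A − (-1)·I. We want v_3 with N^3 v_3 = 0 but N^2 v_3 ≠ 0; then v_{j-1} := N · v_j for j = 3, …, 2.

Pick v_3 = (0, 0, 1, 0)ᵀ.
Then v_2 = N · v_3 = (-2, 0, 0, 1)ᵀ.
Then v_1 = N · v_2 = (2, 1, 0, -1)ᵀ.

Sanity check: (A − (-1)·I) v_1 = (0, 0, 0, 0)ᵀ = 0. ✓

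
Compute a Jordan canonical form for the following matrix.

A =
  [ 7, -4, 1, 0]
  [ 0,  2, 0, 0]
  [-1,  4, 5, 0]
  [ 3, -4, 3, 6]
J_1(2) ⊕ J_2(6) ⊕ J_1(6)

The characteristic polynomial is
  det(x·I − A) = x^4 - 20*x^3 + 144*x^2 - 432*x + 432 = (x - 6)^3*(x - 2)

Eigenvalues and multiplicities (the geometric multiplicity of λ is n − rank(A − λI), which equals the number of Jordan blocks for λ):
  λ = 2: algebraic multiplicity = 1, geometric multiplicity = 1
  λ = 6: algebraic multiplicity = 3, geometric multiplicity = 2

Determining the block sizes for each eigenvalue:
  λ = 2: one block (gm = 1), so the single block has size am = 1 → block sizes [1]
  λ = 6: 2 blocks summing to 3 forces exactly one block of size 2 and the rest size 1 → block sizes [2, 1]

Assembling the blocks gives a Jordan form
J =
  [2, 0, 0, 0]
  [0, 6, 1, 0]
  [0, 0, 6, 0]
  [0, 0, 0, 6]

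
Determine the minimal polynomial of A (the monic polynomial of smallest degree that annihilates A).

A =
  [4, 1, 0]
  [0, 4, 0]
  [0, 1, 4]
x^2 - 8*x + 16

The characteristic polynomial is χ_A(x) = (x - 4)^3, so the eigenvalues are known. The minimal polynomial is
  m_A(x) = Π_λ (x − λ)^{k_λ}
where k_λ is the size of the *largest* Jordan block for λ (equivalently, the smallest k with (A − λI)^k v = 0 for every generalised eigenvector v of λ).

  λ = 4: largest Jordan block has size 2, contributing (x − 4)^2

So m_A(x) = (x - 4)^2 = x^2 - 8*x + 16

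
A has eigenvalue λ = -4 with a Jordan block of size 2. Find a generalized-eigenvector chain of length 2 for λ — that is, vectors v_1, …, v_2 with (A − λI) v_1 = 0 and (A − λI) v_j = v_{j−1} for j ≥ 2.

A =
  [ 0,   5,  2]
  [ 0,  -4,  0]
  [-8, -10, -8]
A Jordan chain for λ = -4 of length 2:
v_1 = (4, 0, -8)ᵀ
v_2 = (1, 0, 0)ᵀ

Let N = A − (-4)·I. We want v_2 with N^2 v_2 = 0 but N^1 v_2 ≠ 0; then v_{j-1} := N · v_j for j = 2, …, 2.

Pick v_2 = (1, 0, 0)ᵀ.
Then v_1 = N · v_2 = (4, 0, -8)ᵀ.

Sanity check: (A − (-4)·I) v_1 = (0, 0, 0)ᵀ = 0. ✓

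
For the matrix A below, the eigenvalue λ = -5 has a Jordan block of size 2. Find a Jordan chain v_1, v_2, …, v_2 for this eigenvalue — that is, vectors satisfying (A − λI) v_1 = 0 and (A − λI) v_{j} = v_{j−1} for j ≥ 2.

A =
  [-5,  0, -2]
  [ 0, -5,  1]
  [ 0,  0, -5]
A Jordan chain for λ = -5 of length 2:
v_1 = (-2, 1, 0)ᵀ
v_2 = (0, 0, 1)ᵀ

Let N = A − (-5)·I. We want v_2 with N^2 v_2 = 0 but N^1 v_2 ≠ 0; then v_{j-1} := N · v_j for j = 2, …, 2.

Pick v_2 = (0, 0, 1)ᵀ.
Then v_1 = N · v_2 = (-2, 1, 0)ᵀ.

Sanity check: (A − (-5)·I) v_1 = (0, 0, 0)ᵀ = 0. ✓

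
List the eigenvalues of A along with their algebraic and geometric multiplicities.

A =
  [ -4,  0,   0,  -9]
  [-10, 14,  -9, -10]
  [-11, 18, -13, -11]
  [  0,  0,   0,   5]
λ = -4: alg = 2, geom = 1; λ = 5: alg = 2, geom = 2

Step 1 — factor the characteristic polynomial to read off the algebraic multiplicities:
  χ_A(x) = (x - 5)^2*(x + 4)^2

Step 2 — compute geometric multiplicities via the rank-nullity identity g(λ) = n − rank(A − λI):
  rank(A − (-4)·I) = 3, so dim ker(A − (-4)·I) = n − 3 = 1
  rank(A − (5)·I) = 2, so dim ker(A − (5)·I) = n − 2 = 2

Summary:
  λ = -4: algebraic multiplicity = 2, geometric multiplicity = 1
  λ = 5: algebraic multiplicity = 2, geometric multiplicity = 2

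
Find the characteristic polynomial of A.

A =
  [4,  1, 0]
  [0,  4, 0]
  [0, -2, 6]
x^3 - 14*x^2 + 64*x - 96

Expanding det(x·I − A) (e.g. by cofactor expansion or by noting that A is similar to its Jordan form J, which has the same characteristic polynomial as A) gives
  χ_A(x) = x^3 - 14*x^2 + 64*x - 96
which factors as (x - 6)*(x - 4)^2. The eigenvalues (with algebraic multiplicities) are λ = 4 with multiplicity 2, λ = 6 with multiplicity 1.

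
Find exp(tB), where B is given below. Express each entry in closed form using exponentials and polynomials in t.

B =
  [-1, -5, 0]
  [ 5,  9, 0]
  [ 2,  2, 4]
e^{tB} =
  [-5*t*exp(4*t) + exp(4*t), -5*t*exp(4*t), 0]
  [5*t*exp(4*t), 5*t*exp(4*t) + exp(4*t), 0]
  [2*t*exp(4*t), 2*t*exp(4*t), exp(4*t)]

Strategy: write B = P · J · P⁻¹ where J is a Jordan canonical form, so e^{tB} = P · e^{tJ} · P⁻¹, and e^{tJ} can be computed block-by-block.

B has Jordan form
J =
  [4, 1, 0]
  [0, 4, 0]
  [0, 0, 4]
(up to reordering of blocks).

Per-block formulas:
  For a 2×2 Jordan block J_2(4): exp(t · J_2(4)) = e^(4t)·(I + t·N), where N is the 2×2 nilpotent shift.
  For a 1×1 block at λ = 4: exp(t · [4]) = [e^(4t)].

After assembling e^{tJ} and conjugating by P, we get:

e^{tB} =
  [-5*t*exp(4*t) + exp(4*t), -5*t*exp(4*t), 0]
  [5*t*exp(4*t), 5*t*exp(4*t) + exp(4*t), 0]
  [2*t*exp(4*t), 2*t*exp(4*t), exp(4*t)]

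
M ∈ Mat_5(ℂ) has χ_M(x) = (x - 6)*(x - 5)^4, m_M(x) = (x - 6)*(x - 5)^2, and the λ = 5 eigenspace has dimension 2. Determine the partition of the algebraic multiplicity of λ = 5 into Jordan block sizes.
Block sizes for λ = 5: [2, 2]

Step 1 — from the characteristic polynomial, algebraic multiplicity of λ = 5 is 4. From dim ker(M − (5)·I) = 2, there are exactly 2 Jordan blocks for λ = 5.
Step 2 — from the minimal polynomial, the factor (x − 5)^2 tells us the largest block for λ = 5 has size 2.
Step 3 — with total size 4, 2 blocks, and largest block 2, the block sizes (in nonincreasing order) are [2, 2].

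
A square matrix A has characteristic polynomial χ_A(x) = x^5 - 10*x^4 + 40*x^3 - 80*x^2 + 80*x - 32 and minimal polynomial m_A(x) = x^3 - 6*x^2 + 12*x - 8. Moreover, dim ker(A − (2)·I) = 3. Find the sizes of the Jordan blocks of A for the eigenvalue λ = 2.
Block sizes for λ = 2: [3, 1, 1]

Step 1 — from the characteristic polynomial, algebraic multiplicity of λ = 2 is 5. From dim ker(A − (2)·I) = 3, there are exactly 3 Jordan blocks for λ = 2.
Step 2 — from the minimal polynomial, the factor (x − 2)^3 tells us the largest block for λ = 2 has size 3.
Step 3 — with total size 5, 3 blocks, and largest block 3, the block sizes (in nonincreasing order) are [3, 1, 1].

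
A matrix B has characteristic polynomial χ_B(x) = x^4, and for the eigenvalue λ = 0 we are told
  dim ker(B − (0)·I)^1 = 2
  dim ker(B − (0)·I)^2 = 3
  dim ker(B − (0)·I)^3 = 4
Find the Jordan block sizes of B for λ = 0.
Block sizes for λ = 0: [3, 1]

From the dimensions of kernels of powers, the number of Jordan blocks of size at least j is d_j − d_{j−1} where d_j = dim ker(N^j) (with d_0 = 0). Computing the differences gives [2, 1, 1].
The number of blocks of size exactly k is (#blocks of size ≥ k) − (#blocks of size ≥ k + 1), so the partition is: 1 block(s) of size 1, 1 block(s) of size 3.
In nonincreasing order the block sizes are [3, 1].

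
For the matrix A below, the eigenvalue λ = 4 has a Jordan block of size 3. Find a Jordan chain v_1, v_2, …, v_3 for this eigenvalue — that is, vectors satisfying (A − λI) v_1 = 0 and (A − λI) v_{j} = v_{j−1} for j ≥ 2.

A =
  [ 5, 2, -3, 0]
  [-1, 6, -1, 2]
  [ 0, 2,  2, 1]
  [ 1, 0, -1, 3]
A Jordan chain for λ = 4 of length 3:
v_1 = (-1, -1, -1, 0)ᵀ
v_2 = (1, -1, 0, 1)ᵀ
v_3 = (1, 0, 0, 0)ᵀ

Let N = A − (4)·I. We want v_3 with N^3 v_3 = 0 but N^2 v_3 ≠ 0; then v_{j-1} := N · v_j for j = 3, …, 2.

Pick v_3 = (1, 0, 0, 0)ᵀ.
Then v_2 = N · v_3 = (1, -1, 0, 1)ᵀ.
Then v_1 = N · v_2 = (-1, -1, -1, 0)ᵀ.

Sanity check: (A − (4)·I) v_1 = (0, 0, 0, 0)ᵀ = 0. ✓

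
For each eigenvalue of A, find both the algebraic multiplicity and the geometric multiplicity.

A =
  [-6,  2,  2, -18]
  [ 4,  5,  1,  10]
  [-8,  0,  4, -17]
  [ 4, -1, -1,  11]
λ = 2: alg = 1, geom = 1; λ = 4: alg = 3, geom = 1

Step 1 — factor the characteristic polynomial to read off the algebraic multiplicities:
  χ_A(x) = (x - 4)^3*(x - 2)

Step 2 — compute geometric multiplicities via the rank-nullity identity g(λ) = n − rank(A − λI):
  rank(A − (2)·I) = 3, so dim ker(A − (2)·I) = n − 3 = 1
  rank(A − (4)·I) = 3, so dim ker(A − (4)·I) = n − 3 = 1

Summary:
  λ = 2: algebraic multiplicity = 1, geometric multiplicity = 1
  λ = 4: algebraic multiplicity = 3, geometric multiplicity = 1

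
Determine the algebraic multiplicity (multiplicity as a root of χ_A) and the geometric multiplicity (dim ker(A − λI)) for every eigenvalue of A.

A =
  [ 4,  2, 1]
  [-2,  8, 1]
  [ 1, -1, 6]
λ = 6: alg = 3, geom = 1

Step 1 — factor the characteristic polynomial to read off the algebraic multiplicities:
  χ_A(x) = (x - 6)^3

Step 2 — compute geometric multiplicities via the rank-nullity identity g(λ) = n − rank(A − λI):
  rank(A − (6)·I) = 2, so dim ker(A − (6)·I) = n − 2 = 1

Summary:
  λ = 6: algebraic multiplicity = 3, geometric multiplicity = 1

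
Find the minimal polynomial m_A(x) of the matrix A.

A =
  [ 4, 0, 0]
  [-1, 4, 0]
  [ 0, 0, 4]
x^2 - 8*x + 16

The characteristic polynomial is χ_A(x) = (x - 4)^3, so the eigenvalues are known. The minimal polynomial is
  m_A(x) = Π_λ (x − λ)^{k_λ}
where k_λ is the size of the *largest* Jordan block for λ (equivalently, the smallest k with (A − λI)^k v = 0 for every generalised eigenvector v of λ).

  λ = 4: largest Jordan block has size 2, contributing (x − 4)^2

So m_A(x) = (x - 4)^2 = x^2 - 8*x + 16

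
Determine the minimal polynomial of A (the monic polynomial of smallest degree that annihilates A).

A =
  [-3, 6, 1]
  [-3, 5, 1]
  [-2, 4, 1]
x^3 - 3*x^2 + 3*x - 1

The characteristic polynomial is χ_A(x) = (x - 1)^3, so the eigenvalues are known. The minimal polynomial is
  m_A(x) = Π_λ (x − λ)^{k_λ}
where k_λ is the size of the *largest* Jordan block for λ (equivalently, the smallest k with (A − λI)^k v = 0 for every generalised eigenvector v of λ).

  λ = 1: largest Jordan block has size 3, contributing (x − 1)^3

So m_A(x) = (x - 1)^3 = x^3 - 3*x^2 + 3*x - 1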